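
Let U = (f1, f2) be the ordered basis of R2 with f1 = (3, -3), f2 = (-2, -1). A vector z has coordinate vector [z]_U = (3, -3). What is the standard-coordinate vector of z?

(15, -6)

The coordinates say z = 3f1 - 3f2; adding the scaled basis vectors gives (15, -6).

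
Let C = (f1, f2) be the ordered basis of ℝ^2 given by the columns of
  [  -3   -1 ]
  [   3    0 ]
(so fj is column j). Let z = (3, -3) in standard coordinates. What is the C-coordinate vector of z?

(-1, 0)

We seek scalars with c_1 f1 + c_2 f2 = z; equivalently solve M c = z where the columns of M are f1, f2.
System: -3c_1 - c_2 = 3, 3c_1 + 0c_2 = -3; solving gives c_1 = -1, c_2 = 0.
Check: -f1 + 0·f2 = (3, -3).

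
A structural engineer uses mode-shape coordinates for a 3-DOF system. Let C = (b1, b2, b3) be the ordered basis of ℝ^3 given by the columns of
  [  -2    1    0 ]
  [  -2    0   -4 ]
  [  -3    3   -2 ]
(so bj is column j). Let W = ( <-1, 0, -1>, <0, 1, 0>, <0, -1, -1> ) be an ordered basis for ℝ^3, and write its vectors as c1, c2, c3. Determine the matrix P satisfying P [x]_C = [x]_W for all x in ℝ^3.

[[2, -1, 0], [-1, -2, -2], [1, -2, 2]]

Take x = bj: its C-coordinates are the j-th standard unit vector, so P e_j — column j of P — equals [bj]_W.
b1 = 2c1 - c2 + c3, giving column 1 = <2, -1, 1>; repeating for each j gives P = [[2, -1, 0], [-1, -2, -2], [1, -2, 2]].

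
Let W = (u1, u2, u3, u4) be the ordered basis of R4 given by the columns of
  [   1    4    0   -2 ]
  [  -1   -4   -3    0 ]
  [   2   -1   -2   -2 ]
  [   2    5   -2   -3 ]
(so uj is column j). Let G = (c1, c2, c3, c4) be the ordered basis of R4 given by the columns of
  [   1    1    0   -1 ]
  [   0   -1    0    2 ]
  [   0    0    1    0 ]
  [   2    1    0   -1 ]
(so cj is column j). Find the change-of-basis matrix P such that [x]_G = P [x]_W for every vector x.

[[1, 1, -2, -1], [-1, 2, 1, -2], [2, -1, -2, -2], [-1, -1, -1, -1]]

Take x = uj: its W-coordinates are the j-th standard unit vector, so P e_j — column j of P — equals [uj]_G.
u1 = c1 - c2 + 2c3 - c4, giving column 1 = [1, -1, 2, -1]; repeating for each j gives P = [[1, 1, -2, -1], [-1, 2, 1, -2], [2, -1, -2, -2], [-1, -1, -1, -1]].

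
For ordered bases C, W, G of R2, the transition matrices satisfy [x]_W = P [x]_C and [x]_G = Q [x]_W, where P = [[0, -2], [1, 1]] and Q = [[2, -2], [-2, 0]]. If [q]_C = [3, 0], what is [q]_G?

First [q]_W = P [q]_C = [0, 3].
Then [q]_G = Q [q]_W = [-6, 0].

[-6, 0]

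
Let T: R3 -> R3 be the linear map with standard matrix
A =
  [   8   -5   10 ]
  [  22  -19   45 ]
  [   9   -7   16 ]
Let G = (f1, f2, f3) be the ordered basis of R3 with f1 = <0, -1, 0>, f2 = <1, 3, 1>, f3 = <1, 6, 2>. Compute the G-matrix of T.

[[2, 2, -1], [3, 2, -3], [2, 1, 1]]

The j-th column of [T]_G is [T(fj)]_G.
T(f1) = A f1 = <5, 19, 7> = 2f1 + 3f2 + 2f3, so column 1 is <2, 3, 2>.
Repeating for f2, f3 and assembling the columns gives [[2, 2, -1], [3, 2, -3], [2, 1, 1]].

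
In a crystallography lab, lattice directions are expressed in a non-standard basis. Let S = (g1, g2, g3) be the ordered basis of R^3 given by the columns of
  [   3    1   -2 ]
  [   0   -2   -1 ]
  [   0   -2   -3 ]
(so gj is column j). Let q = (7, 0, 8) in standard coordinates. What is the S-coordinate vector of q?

[q]_S is the unique c with M c = q, where M has columns g1, ..., g3.
Row-reducing the augmented matrix [M | q] gives c = (-1, 2, -4).
Check: -g1 + 2g2 - 4g3 = (7, 0, 8).

(-1, 2, -4)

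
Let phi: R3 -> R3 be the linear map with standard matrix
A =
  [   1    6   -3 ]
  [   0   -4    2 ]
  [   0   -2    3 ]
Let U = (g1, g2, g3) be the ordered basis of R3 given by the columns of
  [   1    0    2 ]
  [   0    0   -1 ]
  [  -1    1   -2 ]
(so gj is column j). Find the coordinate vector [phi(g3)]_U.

[2, -2, 0]

Compute phi(g3) = A g3 = [2, 0, -4] in standard coordinates.
Then write this in U-coordinates: solve for y in y_1 g1 + ... + y_3 g3 = [2, 0, -4].
This gives y = [2, -2, 0], which is column 3 of [phi]_U.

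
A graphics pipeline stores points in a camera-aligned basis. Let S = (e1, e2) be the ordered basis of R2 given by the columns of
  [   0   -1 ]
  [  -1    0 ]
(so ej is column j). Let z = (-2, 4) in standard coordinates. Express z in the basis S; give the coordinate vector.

Write z = c_1 e1 + c_2 e2 and solve for the c_i.
System: 0c_1 - c_2 = -2, -c_1 + 0c_2 = 4; solving gives c_1 = -4, c_2 = 2.
Check: -4e1 + 2e2 = (-2, 4).

(-4, 2)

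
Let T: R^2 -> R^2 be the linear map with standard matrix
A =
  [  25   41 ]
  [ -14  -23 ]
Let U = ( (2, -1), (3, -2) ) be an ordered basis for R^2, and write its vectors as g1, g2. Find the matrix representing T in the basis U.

[[3, -2], [1, -1]]

Let P have columns g1, g2. Then [T]_U = P^(-1) A P.
Here det P = -1, so P^(-1) is integer; computing A P first and then P^(-1)(A P) gives [[3, -2], [1, -1]].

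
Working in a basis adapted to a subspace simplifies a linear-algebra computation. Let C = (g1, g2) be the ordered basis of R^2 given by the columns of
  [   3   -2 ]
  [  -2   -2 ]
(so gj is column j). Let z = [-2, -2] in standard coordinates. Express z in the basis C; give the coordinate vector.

We seek scalars with c_1 g1 + c_2 g2 = z; equivalently solve M c = z where the columns of M are g1, g2.
System: 3c_1 - 2c_2 = -2, -2c_1 - 2c_2 = -2; solving gives c_1 = 0, c_2 = 1.
Check: 0·g1 + g2 = [-2, -2].

[0, 1]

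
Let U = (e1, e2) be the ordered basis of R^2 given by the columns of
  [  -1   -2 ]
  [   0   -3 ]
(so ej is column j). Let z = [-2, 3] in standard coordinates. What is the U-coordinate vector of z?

Write z = c_1 e1 + c_2 e2 and solve for the c_i.
System: -c_1 - 2c_2 = -2, 0c_1 - 3c_2 = 3; solving gives c_1 = 4, c_2 = -1.
Check: 4e1 - e2 = [-2, 3].

[4, -1]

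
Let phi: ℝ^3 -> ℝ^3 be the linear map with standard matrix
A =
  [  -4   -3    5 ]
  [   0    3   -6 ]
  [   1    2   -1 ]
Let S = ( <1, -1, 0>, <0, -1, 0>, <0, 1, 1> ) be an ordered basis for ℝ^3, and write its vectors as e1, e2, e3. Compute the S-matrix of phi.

[[-1, 3, 2], [3, -2, 2], [-1, -2, 1]]

With P the matrix whose columns are e1, ..., e3, [phi]_S = P^(-1) A P.
Column by column: phi(e1) = A e1 = <-1, -3, -1>; its S-coordinates <-1, 3, -1> give column 1.
Continuing for each basis vector yields [phi]_S = [[-1, 3, 2], [3, -2, 2], [-1, -2, 1]].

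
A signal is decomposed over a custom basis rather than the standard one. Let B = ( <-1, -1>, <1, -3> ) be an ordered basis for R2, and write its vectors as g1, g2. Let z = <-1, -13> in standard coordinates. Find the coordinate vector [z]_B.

Write z = c_1 g1 + c_2 g2 and solve for the c_i.
System: -c_1 + c_2 = -1, -c_1 - 3c_2 = -13; solving gives c_1 = 4, c_2 = 3.
Check: 4g1 + 3g2 = <-1, -13>.

<4, 3>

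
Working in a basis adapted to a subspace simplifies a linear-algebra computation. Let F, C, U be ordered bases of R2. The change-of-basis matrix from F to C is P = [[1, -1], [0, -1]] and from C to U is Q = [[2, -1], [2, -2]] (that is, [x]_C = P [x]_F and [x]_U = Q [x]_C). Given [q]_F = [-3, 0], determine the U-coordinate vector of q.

[-6, -6]

Apply P to get C-coordinates [-3, 0], then Q to get U-coordinates.
The result is [q]_U = [-6, -6].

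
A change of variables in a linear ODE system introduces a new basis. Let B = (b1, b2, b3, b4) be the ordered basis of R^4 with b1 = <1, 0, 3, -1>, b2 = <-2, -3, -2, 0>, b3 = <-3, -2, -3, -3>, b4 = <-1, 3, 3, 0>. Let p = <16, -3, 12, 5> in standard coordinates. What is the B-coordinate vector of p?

Write p = c_1 b1 + ... + c_4 b4 and solve for the c_i.
Row-reducing the augmented matrix [M | p] gives c = (4, 0, -3, -3).
Check: 4b1 + 0·b2 - 3b3 - 3b4 = <16, -3, 12, 5>.

<4, 0, -3, -3>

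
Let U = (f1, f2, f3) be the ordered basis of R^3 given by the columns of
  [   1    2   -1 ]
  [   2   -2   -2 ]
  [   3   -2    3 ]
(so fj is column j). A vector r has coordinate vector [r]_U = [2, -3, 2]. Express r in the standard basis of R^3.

[-6, 6, 18]

r = M [r]_U, where M has columns f1, ..., f3.
Carrying out the matrix-vector product, r = [-6, 6, 18].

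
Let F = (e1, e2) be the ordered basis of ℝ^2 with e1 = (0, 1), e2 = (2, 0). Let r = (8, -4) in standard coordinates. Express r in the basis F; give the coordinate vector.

(-4, 4)

[r]_F is the unique c with M c = r, where M has columns e1, e2.
System: 0c_1 + 2c_2 = 8, c_1 + 0c_2 = -4; solving gives c_1 = -4, c_2 = 4.
Check: -4e1 + 4e2 = (8, -4).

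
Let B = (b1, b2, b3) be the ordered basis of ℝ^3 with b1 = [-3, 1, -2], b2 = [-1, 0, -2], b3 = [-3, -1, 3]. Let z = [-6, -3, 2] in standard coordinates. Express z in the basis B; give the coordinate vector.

[-1, 3, 2]

[z]_B is the unique c with M c = z, where M has columns b1, ..., b3.
Row-reducing the augmented matrix [M | z] gives c = (-1, 3, 2).
Check: -b1 + 3b2 + 2b3 = [-6, -3, 2].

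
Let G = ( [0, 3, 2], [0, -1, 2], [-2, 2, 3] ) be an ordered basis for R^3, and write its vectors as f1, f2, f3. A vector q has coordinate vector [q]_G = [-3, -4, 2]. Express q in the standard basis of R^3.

By definition q = -3f1 - 4f2 + 2f3.
Summing componentwise gives [-4, -1, -8].

[-4, -1, -8]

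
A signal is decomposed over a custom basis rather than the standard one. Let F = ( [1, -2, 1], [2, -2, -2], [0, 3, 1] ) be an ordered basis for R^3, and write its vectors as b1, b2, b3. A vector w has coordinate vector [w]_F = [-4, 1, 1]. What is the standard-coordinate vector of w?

w = M [w]_F, where M has columns b1, ..., b3.
Carrying out the matrix-vector product, w = [-2, 9, -5].

[-2, 9, -5]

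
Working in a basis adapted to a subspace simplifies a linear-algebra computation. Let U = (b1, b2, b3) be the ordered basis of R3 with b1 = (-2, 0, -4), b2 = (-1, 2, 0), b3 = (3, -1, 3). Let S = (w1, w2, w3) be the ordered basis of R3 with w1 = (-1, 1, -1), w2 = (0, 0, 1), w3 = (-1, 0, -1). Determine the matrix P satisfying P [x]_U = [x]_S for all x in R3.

Let M have columns bj and N have columns wj. Then for every x, N [x]_S = x = M [x]_U, so P = N^(-1) M.
Since det N = -1, N^(-1) has integer entries; multiplying gives P = [[0, 2, -1], [-2, 1, 0], [2, -1, -2]].

[[0, 2, -1], [-2, 1, 0], [2, -1, -2]]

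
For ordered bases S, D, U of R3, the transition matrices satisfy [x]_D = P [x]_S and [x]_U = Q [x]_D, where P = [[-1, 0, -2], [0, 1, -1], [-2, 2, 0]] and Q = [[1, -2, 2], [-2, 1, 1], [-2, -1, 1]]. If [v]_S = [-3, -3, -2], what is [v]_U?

[9, -15, -13]

Composing the changes, [v]_U = Q P [v]_S.
Q P = [[-5, 2, 0], [0, 3, 3], [0, 1, 5]]; applying this to [-3, -3, -2] gives [9, -15, -13].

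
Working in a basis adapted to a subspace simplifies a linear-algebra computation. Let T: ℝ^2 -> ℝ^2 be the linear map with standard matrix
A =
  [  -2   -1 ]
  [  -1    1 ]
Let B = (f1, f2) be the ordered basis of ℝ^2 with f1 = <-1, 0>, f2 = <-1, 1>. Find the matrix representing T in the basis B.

With P the matrix whose columns are f1, f2, [T]_B = P^(-1) A P.
Column by column: T(f1) = A f1 = <2, 1>; its B-coordinates <-3, 1> give column 1.
Continuing for each basis vector yields [T]_B = [[-3, -3], [1, 2]].

[[-3, -3], [1, 2]]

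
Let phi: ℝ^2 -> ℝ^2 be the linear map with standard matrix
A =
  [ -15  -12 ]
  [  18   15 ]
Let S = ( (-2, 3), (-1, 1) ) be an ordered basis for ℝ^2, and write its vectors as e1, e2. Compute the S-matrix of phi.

[[3, 0], [0, -3]]

The j-th column of [phi]_S is [phi(ej)]_S.
phi(e1) = A e1 = (-6, 9) = 3e1 + 0·e2, so column 1 is (3, 0).
Repeating for e2 and assembling the columns gives [[3, 0], [0, -3]].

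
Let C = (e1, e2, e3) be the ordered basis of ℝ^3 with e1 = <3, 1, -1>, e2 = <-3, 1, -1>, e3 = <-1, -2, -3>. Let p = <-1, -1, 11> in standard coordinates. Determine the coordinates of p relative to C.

[p]_C is the unique c with M c = p, where M has columns e1, ..., e3.
Solving this 3x3 system gives c = (-3, -2, -2).
Check: -3e1 - 2e2 - 2e3 = <-1, -1, 11>.

<-3, -2, -2>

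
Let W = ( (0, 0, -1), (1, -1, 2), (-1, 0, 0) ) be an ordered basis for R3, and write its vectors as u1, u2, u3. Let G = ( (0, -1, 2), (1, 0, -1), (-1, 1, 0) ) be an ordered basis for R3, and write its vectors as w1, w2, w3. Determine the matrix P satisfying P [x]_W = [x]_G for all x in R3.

[[-1, 2, -1], [-1, 2, -2], [-1, 1, -1]]

Column j of P is [uj]_G, since P maps W-coordinates to G-coordinates.
Expressing u1 in G: u1 = -w1 - w2 - w3, so column 1 of P is (-1, -1, -1).
Doing the same for each uj gives P = [[-1, 2, -1], [-1, 2, -2], [-1, 1, -1]].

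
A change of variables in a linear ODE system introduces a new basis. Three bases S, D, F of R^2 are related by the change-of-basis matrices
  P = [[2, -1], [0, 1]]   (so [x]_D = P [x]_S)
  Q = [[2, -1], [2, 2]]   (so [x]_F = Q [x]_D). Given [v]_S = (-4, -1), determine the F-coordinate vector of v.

Apply P to get D-coordinates (-7, -1), then Q to get F-coordinates.
The result is [v]_F = (-13, -16).

(-13, -16)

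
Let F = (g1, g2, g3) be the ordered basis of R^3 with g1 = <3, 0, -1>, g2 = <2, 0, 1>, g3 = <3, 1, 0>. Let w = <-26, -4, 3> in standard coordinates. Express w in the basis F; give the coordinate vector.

[w]_F is the unique c with M c = w, where M has columns g1, ..., g3.
Row-reducing the augmented matrix [M | w] gives c = (-4, -1, -4).
Check: -4g1 - g2 - 4g3 = <-26, -4, 3>.

<-4, -1, -4>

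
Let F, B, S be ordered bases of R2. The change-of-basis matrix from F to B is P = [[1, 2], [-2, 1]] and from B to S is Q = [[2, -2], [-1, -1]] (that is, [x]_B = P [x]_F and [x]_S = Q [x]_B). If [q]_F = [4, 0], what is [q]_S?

[24, 4]

Composing the changes, [q]_S = Q P [q]_F.
Q P = [[6, 2], [1, -3]]; applying this to [4, 0] gives [24, 4].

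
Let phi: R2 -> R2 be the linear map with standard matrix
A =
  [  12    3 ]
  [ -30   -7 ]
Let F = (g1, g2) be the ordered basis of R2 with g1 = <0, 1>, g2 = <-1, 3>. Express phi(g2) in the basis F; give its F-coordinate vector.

<0, 3>

Compute phi(g2) = A g2 = <-3, 9> in standard coordinates.
Then write this in F-coordinates: solve for y in y_1 g1 + y_2 g2 = <-3, 9>.
This gives y = <0, 3>, which is column 2 of [phi]_F.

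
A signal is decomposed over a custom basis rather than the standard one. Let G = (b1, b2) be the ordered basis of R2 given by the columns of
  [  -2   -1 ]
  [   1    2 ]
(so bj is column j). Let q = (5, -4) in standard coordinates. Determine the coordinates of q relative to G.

(-2, -1)

Write q = c_1 b1 + c_2 b2 and solve for the c_i.
System: -2c_1 - c_2 = 5, c_1 + 2c_2 = -4; solving gives c_1 = -2, c_2 = -1.
Check: -2b1 - b2 = (5, -4).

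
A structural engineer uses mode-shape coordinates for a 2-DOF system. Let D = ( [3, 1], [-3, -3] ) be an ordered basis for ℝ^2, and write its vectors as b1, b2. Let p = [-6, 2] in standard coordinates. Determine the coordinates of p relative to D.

Write p = c_1 b1 + c_2 b2 and solve for the c_i.
System: 3c_1 - 3c_2 = -6, c_1 - 3c_2 = 2; solving gives c_1 = -4, c_2 = -2.
Check: -4b1 - 2b2 = [-6, 2].

[-4, -2]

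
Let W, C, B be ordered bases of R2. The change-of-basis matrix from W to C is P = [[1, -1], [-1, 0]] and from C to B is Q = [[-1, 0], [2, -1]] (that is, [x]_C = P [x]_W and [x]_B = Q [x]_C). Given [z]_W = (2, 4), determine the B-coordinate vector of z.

Composing the changes, [z]_B = Q P [z]_W.
Q P = [[-1, 1], [3, -2]]; applying this to (2, 4) gives (2, -2).

(2, -2)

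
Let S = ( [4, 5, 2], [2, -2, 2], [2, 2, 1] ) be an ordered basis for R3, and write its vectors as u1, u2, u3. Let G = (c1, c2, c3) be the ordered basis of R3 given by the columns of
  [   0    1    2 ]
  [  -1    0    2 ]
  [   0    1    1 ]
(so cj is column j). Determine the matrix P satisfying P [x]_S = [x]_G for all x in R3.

Take x = uj: its S-coordinates are the j-th standard unit vector, so P e_j — column j of P — equals [uj]_G.
u1 = -c1 + 0·c2 + 2c3, giving column 1 = [-1, 0, 2]; repeating for each j gives P = [[-1, 2, 0], [0, 2, 0], [2, 0, 1]].

[[-1, 2, 0], [0, 2, 0], [2, 0, 1]]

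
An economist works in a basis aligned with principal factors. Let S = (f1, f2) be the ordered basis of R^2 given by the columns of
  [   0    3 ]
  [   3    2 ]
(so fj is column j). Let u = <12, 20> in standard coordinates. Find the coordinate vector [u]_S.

<4, 4>

Write u = c_1 f1 + c_2 f2 and solve for the c_i.
System: 0c_1 + 3c_2 = 12, 3c_1 + 2c_2 = 20; solving gives c_1 = 4, c_2 = 4.
Check: 4f1 + 4f2 = <12, 20>.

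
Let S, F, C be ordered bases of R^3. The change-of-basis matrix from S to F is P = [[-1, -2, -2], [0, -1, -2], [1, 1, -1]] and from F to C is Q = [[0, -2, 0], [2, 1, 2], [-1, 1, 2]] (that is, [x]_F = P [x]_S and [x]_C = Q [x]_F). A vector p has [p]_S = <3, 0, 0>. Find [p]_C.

Composing the changes, [p]_C = Q P [p]_S.
Q P = [[0, 2, 4], [0, -3, -8], [3, 3, -2]]; applying this to <3, 0, 0> gives <0, 0, 9>.

<0, 0, 9>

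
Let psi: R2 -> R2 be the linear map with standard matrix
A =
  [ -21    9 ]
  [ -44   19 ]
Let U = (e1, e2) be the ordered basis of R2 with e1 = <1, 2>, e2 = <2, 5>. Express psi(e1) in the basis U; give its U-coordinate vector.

Compute psi(e1) = A e1 = <-3, -6> in standard coordinates.
Then write this in U-coordinates: solve for y in y_1 e1 + y_2 e2 = <-3, -6>.
This gives y = <-3, 0>, which is column 1 of [psi]_U.

<-3, 0>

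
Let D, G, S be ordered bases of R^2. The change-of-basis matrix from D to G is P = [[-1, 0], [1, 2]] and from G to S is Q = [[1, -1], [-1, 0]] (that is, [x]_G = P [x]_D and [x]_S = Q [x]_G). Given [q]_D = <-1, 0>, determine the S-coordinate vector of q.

<2, -1>

Composing the changes, [q]_S = Q P [q]_D.
Q P = [[-2, -2], [1, 0]]; applying this to <-1, 0> gives <2, -1>.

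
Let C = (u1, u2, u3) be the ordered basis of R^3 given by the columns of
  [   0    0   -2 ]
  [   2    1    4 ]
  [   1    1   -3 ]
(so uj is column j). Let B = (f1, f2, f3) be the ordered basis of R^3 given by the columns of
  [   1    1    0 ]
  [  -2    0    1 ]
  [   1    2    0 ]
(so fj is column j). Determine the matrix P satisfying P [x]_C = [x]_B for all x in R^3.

[[-1, -1, -1], [1, 1, -1], [0, -1, 2]]

Take x = uj: its C-coordinates are the j-th standard unit vector, so P e_j — column j of P — equals [uj]_B.
u1 = -f1 + f2 + 0·f3, giving column 1 = [-1, 1, 0]; repeating for each j gives P = [[-1, -1, -1], [1, 1, -1], [0, -1, 2]].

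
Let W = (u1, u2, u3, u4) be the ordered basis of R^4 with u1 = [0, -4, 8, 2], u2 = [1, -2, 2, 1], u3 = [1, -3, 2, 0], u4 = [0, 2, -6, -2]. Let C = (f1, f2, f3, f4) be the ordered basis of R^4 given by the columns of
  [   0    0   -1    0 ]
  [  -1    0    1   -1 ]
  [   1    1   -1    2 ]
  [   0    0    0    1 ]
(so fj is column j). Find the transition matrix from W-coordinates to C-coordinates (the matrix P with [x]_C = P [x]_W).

[[2, 0, 2, 0], [2, -1, -1, -2], [0, -1, -1, 0], [2, 1, 0, -2]]

Column j of P is [uj]_C, since P maps W-coordinates to C-coordinates.
Expressing u1 in C: u1 = 2f1 + 2f2 + 0·f3 + 2f4, so column 1 of P is [2, 2, 0, 2].
Doing the same for each uj gives P = [[2, 0, 2, 0], [2, -1, -1, -2], [0, -1, -1, 0], [2, 1, 0, -2]].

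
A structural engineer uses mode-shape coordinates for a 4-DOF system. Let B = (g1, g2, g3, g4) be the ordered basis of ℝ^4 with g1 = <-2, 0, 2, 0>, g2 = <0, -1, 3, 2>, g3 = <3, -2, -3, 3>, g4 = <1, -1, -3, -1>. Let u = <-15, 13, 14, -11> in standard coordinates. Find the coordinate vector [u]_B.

Write u = c_1 g1 + ... + c_4 g4 and solve for the c_i.
Gaussian elimination on [M | u] yields c = (1, -3, -3, -4).
Check: g1 - 3g2 - 3g3 - 4g4 = <-15, 13, 14, -11>.

<1, -3, -3, -4>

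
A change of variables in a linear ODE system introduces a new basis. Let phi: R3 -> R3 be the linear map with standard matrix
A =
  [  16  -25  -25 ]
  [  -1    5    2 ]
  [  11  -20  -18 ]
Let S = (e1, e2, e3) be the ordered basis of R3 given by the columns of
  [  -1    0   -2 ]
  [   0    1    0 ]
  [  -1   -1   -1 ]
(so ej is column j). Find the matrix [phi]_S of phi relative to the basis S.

[[-3, -2, 1], [-1, 3, 0], [-3, 1, 3]]

With P the matrix whose columns are e1, ..., e3, [phi]_S = P^(-1) A P.
Column by column: phi(e1) = A e1 = <9, -1, 7>; its S-coordinates <-3, -1, -3> give column 1.
Continuing for each basis vector yields [phi]_S = [[-3, -2, 1], [-1, 3, 0], [-3, 1, 3]].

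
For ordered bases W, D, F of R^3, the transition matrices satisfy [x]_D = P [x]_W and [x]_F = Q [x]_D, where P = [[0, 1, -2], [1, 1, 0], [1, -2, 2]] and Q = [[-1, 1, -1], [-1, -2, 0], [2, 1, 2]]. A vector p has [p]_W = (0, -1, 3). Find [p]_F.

(-2, 9, 1)

Apply P to get D-coordinates (-7, -1, 8), then Q to get F-coordinates.
The result is [p]_F = (-2, 9, 1).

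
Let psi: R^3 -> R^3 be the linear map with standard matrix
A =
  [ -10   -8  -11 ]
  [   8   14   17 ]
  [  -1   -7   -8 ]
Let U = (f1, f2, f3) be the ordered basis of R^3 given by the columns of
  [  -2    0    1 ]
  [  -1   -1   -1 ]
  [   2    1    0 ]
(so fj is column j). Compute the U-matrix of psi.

Let P have columns f1, ..., f3. Then [psi]_U = P^(-1) A P.
Here det P = -1, so P^(-1) is integer; computing A P first and then P^(-1)(A P) gives [[-3, 1, 2], [-1, -3, 2], [0, -1, 2]].

[[-3, 1, 2], [-1, -3, 2], [0, -1, 2]]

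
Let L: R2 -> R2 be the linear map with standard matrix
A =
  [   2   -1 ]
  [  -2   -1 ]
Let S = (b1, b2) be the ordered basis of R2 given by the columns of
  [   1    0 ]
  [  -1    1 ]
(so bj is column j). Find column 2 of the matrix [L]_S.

Column 2 of [L]_S is the S-coordinate vector of L(b2).
In standard coordinates L(b2) = A b2 = [-1, -1].
Converting to S: [-1, -1] = -b1 - 2b2, so the coordinate vector is [-1, -2].

[-1, -2]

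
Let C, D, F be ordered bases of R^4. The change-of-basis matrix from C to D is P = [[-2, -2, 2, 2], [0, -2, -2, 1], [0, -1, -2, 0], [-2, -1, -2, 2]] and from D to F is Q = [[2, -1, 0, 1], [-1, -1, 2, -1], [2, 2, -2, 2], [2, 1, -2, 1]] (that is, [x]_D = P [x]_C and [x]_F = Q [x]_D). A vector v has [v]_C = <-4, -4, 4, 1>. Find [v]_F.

<57, -41, 74, 67>

Composing the changes, [v]_F = Q P [v]_C.
Q P = [[-6, -3, 4, 5], [4, 3, -2, -5], [-8, -8, 0, 10], [-6, -5, 4, 7]]; applying this to <-4, -4, 4, 1> gives <57, -41, 74, 67>.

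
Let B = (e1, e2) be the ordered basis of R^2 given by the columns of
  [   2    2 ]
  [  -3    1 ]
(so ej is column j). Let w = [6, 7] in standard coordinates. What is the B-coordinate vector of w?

[-1, 4]

Write w = c_1 e1 + c_2 e2 and solve for the c_i.
System: 2c_1 + 2c_2 = 6, -3c_1 + c_2 = 7; solving gives c_1 = -1, c_2 = 4.
Check: -e1 + 4e2 = [6, 7].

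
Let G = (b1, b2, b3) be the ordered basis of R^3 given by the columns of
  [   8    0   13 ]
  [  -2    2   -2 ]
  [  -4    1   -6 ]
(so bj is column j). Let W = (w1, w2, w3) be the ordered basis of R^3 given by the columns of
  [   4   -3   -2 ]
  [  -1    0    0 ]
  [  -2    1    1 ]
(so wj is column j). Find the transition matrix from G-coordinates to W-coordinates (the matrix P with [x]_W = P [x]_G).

[[2, -2, 2], [0, -2, -1], [0, -1, -1]]

Take x = bj: its G-coordinates are the j-th standard unit vector, so P e_j — column j of P — equals [bj]_W.
b1 = 2w1 + 0·w2 + 0·w3, giving column 1 = (2, 0, 0); repeating for each j gives P = [[2, -2, 2], [0, -2, -1], [0, -1, -1]].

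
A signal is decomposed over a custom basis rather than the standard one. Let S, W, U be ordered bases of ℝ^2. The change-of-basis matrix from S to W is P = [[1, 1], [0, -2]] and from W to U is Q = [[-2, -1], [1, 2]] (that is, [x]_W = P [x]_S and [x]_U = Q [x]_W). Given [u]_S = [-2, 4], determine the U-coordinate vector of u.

Apply P to get W-coordinates [2, -8], then Q to get U-coordinates.
The result is [u]_U = [4, -14].

[4, -14]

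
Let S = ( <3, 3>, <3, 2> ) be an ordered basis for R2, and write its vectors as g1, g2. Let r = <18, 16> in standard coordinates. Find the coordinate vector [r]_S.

We seek scalars with c_1 g1 + c_2 g2 = r; equivalently solve M c = r where the columns of M are g1, g2.
System: 3c_1 + 3c_2 = 18, 3c_1 + 2c_2 = 16; solving gives c_1 = 4, c_2 = 2.
Check: 4g1 + 2g2 = <18, 16>.

<4, 2>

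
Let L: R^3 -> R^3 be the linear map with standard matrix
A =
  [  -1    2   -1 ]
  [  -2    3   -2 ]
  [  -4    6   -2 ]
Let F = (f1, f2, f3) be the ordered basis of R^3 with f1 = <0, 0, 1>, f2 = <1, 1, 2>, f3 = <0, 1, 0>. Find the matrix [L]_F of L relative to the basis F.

[[0, 0, 2], [-1, -1, 2], [-1, -2, 1]]

With P the matrix whose columns are f1, ..., f3, [L]_F = P^(-1) A P.
Column by column: L(f1) = A f1 = <-1, -2, -2>; its F-coordinates <0, -1, -1> give column 1.
Continuing for each basis vector yields [L]_F = [[0, 0, 2], [-1, -1, 2], [-1, -2, 1]].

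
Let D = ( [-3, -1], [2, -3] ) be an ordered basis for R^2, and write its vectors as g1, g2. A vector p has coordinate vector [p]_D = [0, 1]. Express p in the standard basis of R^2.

[2, -3]

p = M [p]_D, where M has columns g1, g2.
Carrying out the matrix-vector product, p = [2, -3].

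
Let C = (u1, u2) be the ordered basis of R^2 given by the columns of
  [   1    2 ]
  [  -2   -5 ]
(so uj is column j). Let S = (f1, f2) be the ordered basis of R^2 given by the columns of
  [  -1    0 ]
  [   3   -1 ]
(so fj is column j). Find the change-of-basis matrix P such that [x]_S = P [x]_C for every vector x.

[[-1, -2], [-1, -1]]

Take x = uj: its C-coordinates are the j-th standard unit vector, so P e_j — column j of P — equals [uj]_S.
u1 = -f1 - f2, giving column 1 = <-1, -1>; repeating for each j gives P = [[-1, -2], [-1, -1]].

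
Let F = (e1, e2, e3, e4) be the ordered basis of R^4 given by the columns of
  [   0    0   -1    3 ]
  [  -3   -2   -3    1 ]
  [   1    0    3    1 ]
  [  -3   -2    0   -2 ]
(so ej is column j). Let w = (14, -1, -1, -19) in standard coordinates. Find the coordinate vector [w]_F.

(1, 4, -2, 4)

[w]_F is the unique c with M c = w, where M has columns e1, ..., e4.
Gaussian elimination on [M | w] yields c = (1, 4, -2, 4).
Check: e1 + 4e2 - 2e3 + 4e4 = (14, -1, -1, -19).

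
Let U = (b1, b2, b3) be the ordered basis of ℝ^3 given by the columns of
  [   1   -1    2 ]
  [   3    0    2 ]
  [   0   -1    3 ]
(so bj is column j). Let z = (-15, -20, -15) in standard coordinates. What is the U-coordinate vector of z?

[z]_U is the unique c with M c = z, where M has columns b1, ..., b3.
Row-reducing the augmented matrix [M | z] gives c = (-4, 3, -4).
Check: -4b1 + 3b2 - 4b3 = (-15, -20, -15).

(-4, 3, -4)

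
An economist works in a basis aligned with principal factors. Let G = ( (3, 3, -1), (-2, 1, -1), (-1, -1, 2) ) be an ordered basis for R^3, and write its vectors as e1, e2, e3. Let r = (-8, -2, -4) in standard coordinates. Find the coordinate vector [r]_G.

(-2, 2, -2)

We seek scalars with c_1 e1 + ... + c_3 e3 = r; equivalently solve M c = r where the columns of M are e1, ..., e3.
Gaussian elimination on [M | r] yields c = (-2, 2, -2).
Check: -2e1 + 2e2 - 2e3 = (-8, -2, -4).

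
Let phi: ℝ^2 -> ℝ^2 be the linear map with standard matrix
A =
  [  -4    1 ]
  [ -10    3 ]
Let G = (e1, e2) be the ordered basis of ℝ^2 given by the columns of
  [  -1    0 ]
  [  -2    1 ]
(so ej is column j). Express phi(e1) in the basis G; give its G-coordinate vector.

Compute phi(e1) = A e1 = [2, 4] in standard coordinates.
Then write this in G-coordinates: solve for y in y_1 e1 + y_2 e2 = [2, 4].
This gives y = [-2, 0], which is column 1 of [phi]_G.

[-2, 0]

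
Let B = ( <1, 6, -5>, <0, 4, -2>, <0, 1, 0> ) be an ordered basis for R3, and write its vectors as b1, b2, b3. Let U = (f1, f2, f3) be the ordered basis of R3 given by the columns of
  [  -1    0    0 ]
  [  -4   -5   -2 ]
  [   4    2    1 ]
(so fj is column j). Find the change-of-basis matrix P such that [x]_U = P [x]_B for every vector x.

[[-1, 0, 0], [0, 0, -1], [-1, -2, 2]]

Column j of P is [bj]_U, since P maps B-coordinates to U-coordinates.
Expressing b1 in U: b1 = -f1 + 0·f2 - f3, so column 1 of P is <-1, 0, -1>.
Doing the same for each bj gives P = [[-1, 0, 0], [0, 0, -1], [-1, -2, 2]].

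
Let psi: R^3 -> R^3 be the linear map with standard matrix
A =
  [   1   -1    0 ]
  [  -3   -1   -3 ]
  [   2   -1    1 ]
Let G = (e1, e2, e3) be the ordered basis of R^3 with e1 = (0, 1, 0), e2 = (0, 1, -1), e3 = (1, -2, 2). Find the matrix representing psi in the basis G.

Let P have columns e1, ..., e3. Then [psi]_G = P^(-1) A P.
Here det P = -1, so P^(-1) is integer; computing A P first and then P^(-1)(A P) gives [[-2, 0, -1], [-1, 0, 0], [-1, -1, 3]].

[[-2, 0, -1], [-1, 0, 0], [-1, -1, 3]]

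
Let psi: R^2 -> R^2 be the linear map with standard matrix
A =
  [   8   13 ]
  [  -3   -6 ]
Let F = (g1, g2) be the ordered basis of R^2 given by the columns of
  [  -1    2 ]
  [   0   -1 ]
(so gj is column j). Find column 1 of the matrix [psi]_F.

Column 1 of [psi]_F is the F-coordinate vector of psi(g1).
In standard coordinates psi(g1) = A g1 = (-8, 3).
Converting to F: (-8, 3) = 2g1 - 3g2, so the coordinate vector is (2, -3).

(2, -3)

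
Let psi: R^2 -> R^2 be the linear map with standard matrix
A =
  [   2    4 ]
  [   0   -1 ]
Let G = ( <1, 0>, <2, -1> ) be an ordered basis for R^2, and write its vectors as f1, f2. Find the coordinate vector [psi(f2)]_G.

Column 2 of [psi]_G is the G-coordinate vector of psi(f2).
In standard coordinates psi(f2) = A f2 = <0, 1>.
Converting to G: <0, 1> = 2f1 - f2, so the coordinate vector is <2, -1>.

<2, -1>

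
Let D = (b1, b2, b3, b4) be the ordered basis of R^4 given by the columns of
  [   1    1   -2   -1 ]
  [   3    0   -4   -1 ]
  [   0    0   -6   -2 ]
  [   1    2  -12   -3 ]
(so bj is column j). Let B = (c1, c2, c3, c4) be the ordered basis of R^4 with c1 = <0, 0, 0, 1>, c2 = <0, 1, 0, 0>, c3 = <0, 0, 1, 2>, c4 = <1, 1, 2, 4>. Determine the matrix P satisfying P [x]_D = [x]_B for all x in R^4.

[[1, 2, 0, 1], [2, -1, -2, 0], [-2, -2, -2, 0], [1, 1, -2, -1]]

Column j of P is [bj]_B, since P maps D-coordinates to B-coordinates.
Expressing b1 in B: b1 = c1 + 2c2 - 2c3 + c4, so column 1 of P is <1, 2, -2, 1>.
Doing the same for each bj gives P = [[1, 2, 0, 1], [2, -1, -2, 0], [-2, -2, -2, 0], [1, 1, -2, -1]].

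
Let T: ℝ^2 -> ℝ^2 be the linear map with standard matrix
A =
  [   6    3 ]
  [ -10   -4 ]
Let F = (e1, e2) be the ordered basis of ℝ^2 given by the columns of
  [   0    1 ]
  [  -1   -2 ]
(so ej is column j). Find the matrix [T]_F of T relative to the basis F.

Let P have columns e1, e2. Then [T]_F = P^(-1) A P.
Here det P = 1, so P^(-1) is integer; computing A P first and then P^(-1)(A P) gives [[2, 2], [-3, 0]].

[[2, 2], [-3, 0]]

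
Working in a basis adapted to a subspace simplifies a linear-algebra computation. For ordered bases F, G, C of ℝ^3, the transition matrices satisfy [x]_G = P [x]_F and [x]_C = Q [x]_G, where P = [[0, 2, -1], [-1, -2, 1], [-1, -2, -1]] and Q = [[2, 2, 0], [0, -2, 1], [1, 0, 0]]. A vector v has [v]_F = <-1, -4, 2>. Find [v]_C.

<2, -15, -10>

Apply P to get G-coordinates <-10, 11, 7>, then Q to get C-coordinates.
The result is [v]_C = <2, -15, -10>.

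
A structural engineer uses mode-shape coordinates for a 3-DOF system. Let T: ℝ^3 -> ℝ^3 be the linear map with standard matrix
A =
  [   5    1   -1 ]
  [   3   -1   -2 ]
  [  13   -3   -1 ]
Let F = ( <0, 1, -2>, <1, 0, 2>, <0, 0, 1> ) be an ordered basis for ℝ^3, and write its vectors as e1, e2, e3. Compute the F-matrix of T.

[[3, -1, -2], [3, 3, -1], [-1, 3, -3]]

The j-th column of [T]_F is [T(ej)]_F.
T(e1) = A e1 = <3, 3, -1> = 3e1 + 3e2 - e3, so column 1 is <3, 3, -1>.
Repeating for e2, e3 and assembling the columns gives [[3, -1, -2], [3, 3, -1], [-1, 3, -3]].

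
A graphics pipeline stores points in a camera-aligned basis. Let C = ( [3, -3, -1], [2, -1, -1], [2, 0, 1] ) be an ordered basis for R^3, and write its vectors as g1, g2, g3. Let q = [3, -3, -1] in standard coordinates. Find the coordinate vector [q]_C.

Write q = c_1 g1 + ... + c_3 g3 and solve for the c_i.
Solving this 3x3 system gives c = (1, 0, 0).
Check: g1 + 0·g2 + 0·g3 = [3, -3, -1].

[1, 0, 0]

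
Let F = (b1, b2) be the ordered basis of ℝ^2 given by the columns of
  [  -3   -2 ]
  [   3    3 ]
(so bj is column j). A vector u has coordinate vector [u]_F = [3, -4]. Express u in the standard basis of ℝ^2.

u = M [u]_F, where M has columns b1, b2.
Carrying out the matrix-vector product, u = [-1, -3].

[-1, -3]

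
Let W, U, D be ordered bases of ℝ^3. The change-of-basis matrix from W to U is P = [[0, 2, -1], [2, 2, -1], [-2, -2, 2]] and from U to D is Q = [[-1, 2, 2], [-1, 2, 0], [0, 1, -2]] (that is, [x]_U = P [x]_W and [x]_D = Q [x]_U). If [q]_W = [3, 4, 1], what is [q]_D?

Composing the changes, [q]_D = Q P [q]_W.
Q P = [[0, -2, 3], [4, 2, -1], [6, 6, -5]]; applying this to [3, 4, 1] gives [-5, 19, 37].

[-5, 19, 37]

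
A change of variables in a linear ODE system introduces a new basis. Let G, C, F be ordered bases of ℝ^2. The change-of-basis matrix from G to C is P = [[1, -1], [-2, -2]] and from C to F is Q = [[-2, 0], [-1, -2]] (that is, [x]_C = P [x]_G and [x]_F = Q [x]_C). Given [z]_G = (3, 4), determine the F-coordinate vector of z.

(2, 29)

Composing the changes, [z]_F = Q P [z]_G.
Q P = [[-2, 2], [3, 5]]; applying this to (3, 4) gives (2, 29).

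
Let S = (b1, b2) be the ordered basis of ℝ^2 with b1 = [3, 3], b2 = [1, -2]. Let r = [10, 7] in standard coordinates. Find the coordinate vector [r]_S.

[3, 1]

Write r = c_1 b1 + c_2 b2 and solve for the c_i.
System: 3c_1 + c_2 = 10, 3c_1 - 2c_2 = 7; solving gives c_1 = 3, c_2 = 1.
Check: 3b1 + b2 = [10, 7].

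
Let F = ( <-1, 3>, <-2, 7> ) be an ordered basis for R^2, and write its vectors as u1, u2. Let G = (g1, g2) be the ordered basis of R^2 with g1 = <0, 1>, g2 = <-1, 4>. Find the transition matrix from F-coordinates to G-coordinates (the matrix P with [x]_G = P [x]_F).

[[-1, -1], [1, 2]]

Column j of P is [uj]_G, since P maps F-coordinates to G-coordinates.
Expressing u1 in G: u1 = -g1 + g2, so column 1 of P is <-1, 1>.
Doing the same for each uj gives P = [[-1, -1], [1, 2]].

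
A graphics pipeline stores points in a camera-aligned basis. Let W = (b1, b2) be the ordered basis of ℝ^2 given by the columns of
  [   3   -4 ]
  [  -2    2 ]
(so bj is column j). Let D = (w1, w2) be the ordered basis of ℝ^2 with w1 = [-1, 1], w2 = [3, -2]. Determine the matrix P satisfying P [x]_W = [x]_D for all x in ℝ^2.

[[0, -2], [1, -2]]

Column j of P is [bj]_D, since P maps W-coordinates to D-coordinates.
Expressing b1 in D: b1 = 0·w1 + w2, so column 1 of P is [0, 1].
Doing the same for each bj gives P = [[0, -2], [1, -2]].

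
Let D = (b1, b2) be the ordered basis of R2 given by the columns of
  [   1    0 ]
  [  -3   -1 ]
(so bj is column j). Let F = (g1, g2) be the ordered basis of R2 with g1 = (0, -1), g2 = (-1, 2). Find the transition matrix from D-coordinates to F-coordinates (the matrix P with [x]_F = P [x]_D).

Column j of P is [bj]_F, since P maps D-coordinates to F-coordinates.
Expressing b1 in F: b1 = g1 - g2, so column 1 of P is (1, -1).
Doing the same for each bj gives P = [[1, 1], [-1, 0]].

[[1, 1], [-1, 0]]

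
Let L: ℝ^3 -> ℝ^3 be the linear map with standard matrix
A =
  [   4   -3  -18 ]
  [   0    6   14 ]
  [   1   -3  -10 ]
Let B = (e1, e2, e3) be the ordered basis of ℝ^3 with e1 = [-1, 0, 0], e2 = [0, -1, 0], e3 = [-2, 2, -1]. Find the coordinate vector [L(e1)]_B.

Compute L(e1) = A e1 = [-4, 0, -1] in standard coordinates.
Then write this in B-coordinates: solve for y in y_1 e1 + ... + y_3 e3 = [-4, 0, -1].
This gives y = [2, 2, 1], which is column 1 of [L]_B.

[2, 2, 1]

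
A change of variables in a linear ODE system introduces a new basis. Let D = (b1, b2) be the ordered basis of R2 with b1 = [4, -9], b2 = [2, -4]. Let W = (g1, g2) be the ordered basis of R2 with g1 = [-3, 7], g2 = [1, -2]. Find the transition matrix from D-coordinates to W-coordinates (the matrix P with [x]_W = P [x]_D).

Column j of P is [bj]_W, since P maps D-coordinates to W-coordinates.
Expressing b1 in W: b1 = -g1 + g2, so column 1 of P is [-1, 1].
Doing the same for each bj gives P = [[-1, 0], [1, 2]].

[[-1, 0], [1, 2]]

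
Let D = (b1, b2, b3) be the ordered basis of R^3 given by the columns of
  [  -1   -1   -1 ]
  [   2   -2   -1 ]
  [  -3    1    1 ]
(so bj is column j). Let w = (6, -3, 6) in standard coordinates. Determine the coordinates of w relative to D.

[w]_D is the unique c with M c = w, where M has columns b1, ..., b3.
Solving this 3x3 system gives c = (-3, 0, -3).
Check: -3b1 + 0·b2 - 3b3 = (6, -3, 6).

(-3, 0, -3)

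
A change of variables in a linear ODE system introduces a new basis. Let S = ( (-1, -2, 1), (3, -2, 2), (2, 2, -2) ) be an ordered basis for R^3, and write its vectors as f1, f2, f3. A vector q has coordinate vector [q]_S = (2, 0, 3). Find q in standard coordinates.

(4, 2, -4)

The coordinates say q = 2f1 + 0·f2 + 3f3; adding the scaled basis vectors gives (4, 2, -4).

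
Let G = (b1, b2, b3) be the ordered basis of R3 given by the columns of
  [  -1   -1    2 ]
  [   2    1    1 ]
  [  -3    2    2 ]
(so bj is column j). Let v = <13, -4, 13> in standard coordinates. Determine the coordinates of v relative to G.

<-3, -2, 4>

[v]_G is the unique c with M c = v, where M has columns b1, ..., b3.
Solving this 3x3 system gives c = (-3, -2, 4).
Check: -3b1 - 2b2 + 4b3 = <13, -4, 13>.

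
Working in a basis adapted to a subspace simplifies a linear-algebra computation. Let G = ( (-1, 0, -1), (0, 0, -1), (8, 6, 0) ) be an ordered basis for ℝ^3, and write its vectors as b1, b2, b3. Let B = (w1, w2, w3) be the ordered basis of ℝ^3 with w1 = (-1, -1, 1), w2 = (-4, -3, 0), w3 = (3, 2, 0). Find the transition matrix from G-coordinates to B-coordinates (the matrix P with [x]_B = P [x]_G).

[[-1, -1, 0], [-1, 1, -2], [-2, 1, 0]]

Column j of P is [bj]_B, since P maps G-coordinates to B-coordinates.
Expressing b1 in B: b1 = -w1 - w2 - 2w3, so column 1 of P is (-1, -1, -2).
Doing the same for each bj gives P = [[-1, -1, 0], [-1, 1, -2], [-2, 1, 0]].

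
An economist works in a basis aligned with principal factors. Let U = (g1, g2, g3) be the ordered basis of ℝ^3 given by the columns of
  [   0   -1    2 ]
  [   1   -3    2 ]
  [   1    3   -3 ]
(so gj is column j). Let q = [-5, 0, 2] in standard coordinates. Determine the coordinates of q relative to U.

[-1, -3, -4]

Write q = c_1 g1 + ... + c_3 g3 and solve for the c_i.
Gaussian elimination on [M | q] yields c = (-1, -3, -4).
Check: -g1 - 3g2 - 4g3 = [-5, 0, 2].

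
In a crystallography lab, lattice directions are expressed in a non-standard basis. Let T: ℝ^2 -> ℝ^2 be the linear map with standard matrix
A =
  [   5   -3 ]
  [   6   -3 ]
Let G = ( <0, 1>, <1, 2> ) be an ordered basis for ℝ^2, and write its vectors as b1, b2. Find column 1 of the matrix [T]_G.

Column 1 of [T]_G is the G-coordinate vector of T(b1).
In standard coordinates T(b1) = A b1 = <-3, -3>.
Converting to G: <-3, -3> = 3b1 - 3b2, so the coordinate vector is <3, -3>.

<3, -3>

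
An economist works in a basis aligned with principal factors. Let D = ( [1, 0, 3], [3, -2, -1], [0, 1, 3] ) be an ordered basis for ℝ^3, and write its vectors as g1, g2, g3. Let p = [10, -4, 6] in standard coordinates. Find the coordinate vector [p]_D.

We seek scalars with c_1 g1 + ... + c_3 g3 = p; equivalently solve M c = p where the columns of M are g1, ..., g3.
Row-reducing the augmented matrix [M | p] gives c = (1, 3, 2).
Check: g1 + 3g2 + 2g3 = [10, -4, 6].

[1, 3, 2]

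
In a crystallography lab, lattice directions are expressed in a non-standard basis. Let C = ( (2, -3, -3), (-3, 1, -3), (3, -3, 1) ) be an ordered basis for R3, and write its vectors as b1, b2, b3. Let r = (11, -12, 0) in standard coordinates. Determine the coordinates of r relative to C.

(1, 0, 3)

[r]_C is the unique c with M c = r, where M has columns b1, ..., b3.
Gaussian elimination on [M | r] yields c = (1, 0, 3).
Check: b1 + 0·b2 + 3b3 = (11, -12, 0).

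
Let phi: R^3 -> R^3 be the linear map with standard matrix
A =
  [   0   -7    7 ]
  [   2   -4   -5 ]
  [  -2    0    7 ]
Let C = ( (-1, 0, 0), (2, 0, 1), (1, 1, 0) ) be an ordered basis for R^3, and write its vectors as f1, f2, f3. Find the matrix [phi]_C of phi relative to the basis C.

Let P have columns f1, ..., f3. Then [phi]_C = P^(-1) A P.
Here det P = 1, so P^(-1) is integer; computing A P first and then P^(-1)(A P) gives [[2, -2, 1], [2, 3, -2], [-2, -1, -2]].

[[2, -2, 1], [2, 3, -2], [-2, -1, -2]]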